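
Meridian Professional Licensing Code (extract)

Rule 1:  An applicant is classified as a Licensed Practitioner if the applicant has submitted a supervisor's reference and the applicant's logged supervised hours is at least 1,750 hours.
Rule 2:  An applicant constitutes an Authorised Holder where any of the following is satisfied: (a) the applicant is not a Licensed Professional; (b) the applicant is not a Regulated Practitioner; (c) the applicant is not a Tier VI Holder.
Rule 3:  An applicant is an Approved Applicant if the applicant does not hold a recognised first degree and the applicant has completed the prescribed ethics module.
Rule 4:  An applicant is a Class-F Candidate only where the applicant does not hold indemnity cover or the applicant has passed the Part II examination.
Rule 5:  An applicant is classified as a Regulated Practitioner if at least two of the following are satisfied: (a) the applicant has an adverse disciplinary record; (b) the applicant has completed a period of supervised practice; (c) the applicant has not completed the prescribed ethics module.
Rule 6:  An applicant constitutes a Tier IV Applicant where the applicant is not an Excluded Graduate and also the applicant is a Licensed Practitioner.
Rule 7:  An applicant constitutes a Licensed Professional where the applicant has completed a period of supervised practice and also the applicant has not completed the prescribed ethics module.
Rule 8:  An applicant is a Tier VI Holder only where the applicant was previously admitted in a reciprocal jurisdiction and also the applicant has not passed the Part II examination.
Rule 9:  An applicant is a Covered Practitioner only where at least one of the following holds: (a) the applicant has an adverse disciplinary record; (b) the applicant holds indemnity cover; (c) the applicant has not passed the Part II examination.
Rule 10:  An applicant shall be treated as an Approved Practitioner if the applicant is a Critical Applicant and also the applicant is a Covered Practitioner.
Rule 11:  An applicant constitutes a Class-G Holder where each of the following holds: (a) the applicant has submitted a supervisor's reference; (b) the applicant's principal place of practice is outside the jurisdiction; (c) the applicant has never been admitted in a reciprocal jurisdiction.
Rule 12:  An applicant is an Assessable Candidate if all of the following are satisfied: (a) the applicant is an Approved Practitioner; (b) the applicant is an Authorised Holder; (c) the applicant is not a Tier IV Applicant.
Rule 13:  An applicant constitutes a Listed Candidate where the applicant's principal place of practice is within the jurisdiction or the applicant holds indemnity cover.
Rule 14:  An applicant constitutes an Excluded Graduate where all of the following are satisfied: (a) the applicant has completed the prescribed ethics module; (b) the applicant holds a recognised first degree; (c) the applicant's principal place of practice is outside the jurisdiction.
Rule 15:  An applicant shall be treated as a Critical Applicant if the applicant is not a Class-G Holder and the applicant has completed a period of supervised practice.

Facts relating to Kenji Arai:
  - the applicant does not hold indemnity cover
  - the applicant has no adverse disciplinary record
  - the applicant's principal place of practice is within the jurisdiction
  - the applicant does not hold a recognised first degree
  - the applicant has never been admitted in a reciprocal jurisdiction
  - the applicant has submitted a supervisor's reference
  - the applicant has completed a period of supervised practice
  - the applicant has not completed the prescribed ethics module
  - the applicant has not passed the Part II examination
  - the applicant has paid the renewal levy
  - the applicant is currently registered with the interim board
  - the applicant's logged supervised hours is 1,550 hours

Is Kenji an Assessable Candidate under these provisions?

rule 11 — Class-G Holder: [the applicant has submitted a supervisor's reference? yes] AND [the applicant's principal place of practice is outside the jurisdiction? no] AND [the applicant has never been admitted in a reciprocal jurisdiction? yes] → not satisfied.
rule 15 — Critical Applicant: [not a Class-G Holder (rule 11)? yes] AND [the applicant has completed a period of supervised practice? yes] → satisfied.
rule 9 — Covered Practitioner: [the applicant has an adverse disciplinary record? no] OR [the applicant holds indemnity cover? no] OR [the applicant has not passed the Part II examination? yes] → satisfied.
rule 10 — Approved Practitioner: [Critical Applicant (rule 15)? yes] AND [Covered Practitioner (rule 9)? yes] → satisfied.
rule 7 — Licensed Professional: [the applicant has completed a period of supervised practice? yes] AND [the applicant has not completed the prescribed ethics module? yes] → satisfied.
rule 5 — Regulated Practitioner: the applicant has an adverse disciplinary record? no; the applicant has completed a period of supervised practice? yes; the applicant has not completed the prescribed ethics module? yes — 2 of 3 hold (need ≥2) → satisfied.
rule 8 — Tier VI Holder: [the applicant was previously admitted in a reciprocal jurisdiction? no] AND [the applicant has not passed the Part II examination? yes] → not satisfied.
rule 2 — Authorised Holder: [not a Licensed Professional (rule 7)? no] OR [not a Regulated Practitioner (rule 5)? no] OR [not a Tier VI Holder (rule 8)? yes] → satisfied.
rule 14 — Excluded Graduate: [the applicant has completed the prescribed ethics module? no] AND [the applicant holds a recognised first degree? no] AND [the applicant's principal place of practice is outside the jurisdiction? no] → not satisfied.
rule 1 — Licensed Practitioner: [the applicant has submitted a supervisor's reference? yes] AND [applicant's logged supervised hours: 1,550 hours ≥ 1,750 hours? no] → not satisfied.
rule 6 — Tier IV Applicant: [not an Excluded Graduate (rule 14)? yes] AND [Licensed Practitioner (rule 1)? no] → not satisfied.
rule 12 — Assessable Candidate: [Approved Practitioner (rule 10)? yes] AND [Authorised Holder (rule 2)? yes] AND [not a Tier IV Applicant (rule 6)? yes] → satisfied.

Yes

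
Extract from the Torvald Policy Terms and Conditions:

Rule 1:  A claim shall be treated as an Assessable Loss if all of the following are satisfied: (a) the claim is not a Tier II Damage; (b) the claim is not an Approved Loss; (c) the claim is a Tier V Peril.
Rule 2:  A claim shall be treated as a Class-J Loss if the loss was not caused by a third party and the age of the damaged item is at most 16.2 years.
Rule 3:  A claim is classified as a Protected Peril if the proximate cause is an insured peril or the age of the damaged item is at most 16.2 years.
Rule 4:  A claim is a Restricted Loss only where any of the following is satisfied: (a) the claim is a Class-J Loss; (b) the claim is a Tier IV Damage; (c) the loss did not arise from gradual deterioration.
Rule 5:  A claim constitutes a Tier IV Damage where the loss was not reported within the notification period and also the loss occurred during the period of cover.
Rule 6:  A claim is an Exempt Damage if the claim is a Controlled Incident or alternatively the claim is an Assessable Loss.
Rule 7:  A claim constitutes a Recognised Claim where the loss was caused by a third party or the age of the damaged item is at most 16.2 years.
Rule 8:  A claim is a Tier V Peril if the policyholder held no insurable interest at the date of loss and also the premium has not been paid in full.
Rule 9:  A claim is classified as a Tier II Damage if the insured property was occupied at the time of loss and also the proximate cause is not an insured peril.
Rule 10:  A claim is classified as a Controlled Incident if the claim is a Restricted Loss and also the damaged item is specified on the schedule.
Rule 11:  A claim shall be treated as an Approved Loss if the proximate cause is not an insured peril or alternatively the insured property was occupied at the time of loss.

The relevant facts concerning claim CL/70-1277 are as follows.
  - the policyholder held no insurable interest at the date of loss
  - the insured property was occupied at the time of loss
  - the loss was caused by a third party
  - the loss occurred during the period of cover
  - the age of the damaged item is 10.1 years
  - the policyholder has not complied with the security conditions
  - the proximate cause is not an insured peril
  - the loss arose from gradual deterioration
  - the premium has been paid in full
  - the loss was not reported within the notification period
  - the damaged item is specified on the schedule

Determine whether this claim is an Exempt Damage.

Under rule 2: the loss was not caused by a third party? no; and age of the damaged item: 10.1 years ≤ 16.2 years? yes. So the claim is not a Class-J Loss.
Under rule 5: the loss was not reported within the notification period? yes; and the loss occurred during the period of cover? yes. So the claim is a Tier IV Damage.
Under rule 4: Class-J Loss (rule 2)? no; or Tier IV Damage (rule 5)? yes; or the loss did not arise from gradual deterioration? no. So the claim is a Restricted Loss.
Under rule 10: Restricted Loss (rule 4)? yes; and the damaged item is specified on the schedule? yes. So the claim is a Controlled Incident.
Under rule 9: the insured property was occupied at the time of loss? yes; and the proximate cause is not an insured peril? yes. So the claim is a Tier II Damage.
Under rule 11: the proximate cause is not an insured peril? yes; or the insured property was occupied at the time of loss? yes. So the claim is an Approved Loss.
Under rule 8: the policyholder held no insurable interest at the date of loss? yes; and the premium has not been paid in full? no. So the claim is not a Tier V Peril.
Under rule 1: not a Tier II Damage (rule 9)? no; and not an Approved Loss (rule 11)? no; and Tier V Peril (rule 8)? no. So the claim is not an Assessable Loss.
Under rule 6: Controlled Incident (rule 10)? yes; or Assessable Loss (rule 1)? no. So the claim is an Exempt Damage.

Yes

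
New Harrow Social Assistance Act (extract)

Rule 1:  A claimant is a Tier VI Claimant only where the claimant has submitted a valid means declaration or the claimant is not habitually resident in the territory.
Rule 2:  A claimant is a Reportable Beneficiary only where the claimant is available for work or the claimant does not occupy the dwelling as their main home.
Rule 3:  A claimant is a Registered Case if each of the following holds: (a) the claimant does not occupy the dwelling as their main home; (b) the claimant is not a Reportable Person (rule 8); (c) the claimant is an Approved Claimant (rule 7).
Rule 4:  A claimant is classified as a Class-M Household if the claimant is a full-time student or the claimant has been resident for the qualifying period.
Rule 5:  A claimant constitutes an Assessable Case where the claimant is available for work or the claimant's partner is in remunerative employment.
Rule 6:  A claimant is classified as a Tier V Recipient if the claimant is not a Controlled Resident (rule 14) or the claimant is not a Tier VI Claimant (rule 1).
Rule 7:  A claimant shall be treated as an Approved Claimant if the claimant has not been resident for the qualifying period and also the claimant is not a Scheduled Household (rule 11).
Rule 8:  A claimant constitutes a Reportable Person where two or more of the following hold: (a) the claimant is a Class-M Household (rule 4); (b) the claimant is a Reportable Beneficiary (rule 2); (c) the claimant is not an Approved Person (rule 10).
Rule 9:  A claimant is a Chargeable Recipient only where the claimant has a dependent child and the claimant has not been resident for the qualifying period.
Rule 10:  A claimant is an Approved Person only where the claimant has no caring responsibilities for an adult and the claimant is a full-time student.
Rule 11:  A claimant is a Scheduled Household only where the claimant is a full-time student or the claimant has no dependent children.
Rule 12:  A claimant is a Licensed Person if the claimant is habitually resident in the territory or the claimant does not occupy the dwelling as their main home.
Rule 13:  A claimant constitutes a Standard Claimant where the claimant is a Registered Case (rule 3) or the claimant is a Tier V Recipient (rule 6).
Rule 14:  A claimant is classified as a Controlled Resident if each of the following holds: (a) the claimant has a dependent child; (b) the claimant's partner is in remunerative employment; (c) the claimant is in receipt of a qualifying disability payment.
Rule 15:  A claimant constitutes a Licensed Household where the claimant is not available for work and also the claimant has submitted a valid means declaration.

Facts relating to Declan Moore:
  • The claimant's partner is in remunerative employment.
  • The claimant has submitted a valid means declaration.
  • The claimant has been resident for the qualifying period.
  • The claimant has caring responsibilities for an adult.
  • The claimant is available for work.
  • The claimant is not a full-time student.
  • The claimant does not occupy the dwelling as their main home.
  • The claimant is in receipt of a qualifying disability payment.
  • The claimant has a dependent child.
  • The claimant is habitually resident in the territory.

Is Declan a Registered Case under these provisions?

Under rule 4: the claimant is a full-time student? no; or the claimant has been resident for the qualifying period? yes. So the claimant is a Class-M Household.
Under rule 2: the claimant is available for work? yes; or the claimant does not occupy the dwelling as their main home? yes. So the claimant is a Reportable Beneficiary.
Under rule 10: the claimant has no caring responsibilities for an adult? no; and the claimant is a full-time student? no. So the claimant is not an Approved Person.
Under rule 8: Class-M Household (rule 4)? yes; Reportable Beneficiary (rule 2)? yes; not an Approved Person (rule 10)? yes — 3 of 3 hold (need ≥2) → satisfied.
Under rule 11: the claimant is a full-time student? no; or the claimant has no dependent children? no. So the claimant is not a Scheduled Household.
Under rule 7: the claimant has not been resident for the qualifying period? no; and not a Scheduled Household (rule 11)? yes. So the claimant is not an Approved Claimant.
Under rule 3: the claimant does not occupy the dwelling as their main home? yes; and not a Reportable Person (rule 8)? no; and Approved Claimant (rule 7)? no. So the claimant is not a Registered Case.

No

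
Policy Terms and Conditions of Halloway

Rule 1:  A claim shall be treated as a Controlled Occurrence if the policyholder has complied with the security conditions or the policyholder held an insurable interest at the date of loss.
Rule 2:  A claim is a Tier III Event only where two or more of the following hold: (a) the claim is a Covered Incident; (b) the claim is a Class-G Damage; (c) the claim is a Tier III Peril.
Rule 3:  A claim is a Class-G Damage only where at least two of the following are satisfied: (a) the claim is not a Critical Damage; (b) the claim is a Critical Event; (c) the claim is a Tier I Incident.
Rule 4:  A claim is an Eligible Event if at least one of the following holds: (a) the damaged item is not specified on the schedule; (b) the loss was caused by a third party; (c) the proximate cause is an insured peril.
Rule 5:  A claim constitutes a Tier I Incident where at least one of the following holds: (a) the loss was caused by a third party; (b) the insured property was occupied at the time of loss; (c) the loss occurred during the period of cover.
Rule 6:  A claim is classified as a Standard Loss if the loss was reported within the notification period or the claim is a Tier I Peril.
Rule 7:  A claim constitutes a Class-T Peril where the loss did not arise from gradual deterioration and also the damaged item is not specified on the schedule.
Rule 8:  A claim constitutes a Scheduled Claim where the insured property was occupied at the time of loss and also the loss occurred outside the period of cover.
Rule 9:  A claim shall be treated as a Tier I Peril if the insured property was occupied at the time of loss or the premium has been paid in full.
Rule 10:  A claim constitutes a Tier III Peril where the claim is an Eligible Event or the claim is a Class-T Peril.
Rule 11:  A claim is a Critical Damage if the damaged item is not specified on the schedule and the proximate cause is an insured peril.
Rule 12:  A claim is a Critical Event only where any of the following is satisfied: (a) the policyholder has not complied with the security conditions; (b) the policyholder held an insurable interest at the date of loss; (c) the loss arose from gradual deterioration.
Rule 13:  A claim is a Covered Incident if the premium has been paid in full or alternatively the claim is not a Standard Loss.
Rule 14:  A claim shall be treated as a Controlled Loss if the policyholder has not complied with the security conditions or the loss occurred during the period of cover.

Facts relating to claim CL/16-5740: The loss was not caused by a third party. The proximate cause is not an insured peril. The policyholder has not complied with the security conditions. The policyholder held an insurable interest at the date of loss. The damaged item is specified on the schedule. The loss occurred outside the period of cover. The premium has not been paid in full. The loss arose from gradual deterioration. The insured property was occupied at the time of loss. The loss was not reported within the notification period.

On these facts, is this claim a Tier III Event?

rule 9 — Tier I Peril: [the insured property was occupied at the time of loss? yes] OR [the premium has been paid in full? no] → satisfied.
rule 6 — Standard Loss: [the loss was reported within the notification period? no] OR [Tier I Peril (rule 9)? yes] → satisfied.
rule 13 — Covered Incident: [the premium has been paid in full? no] OR [not a Standard Loss (rule 6)? no] → not satisfied.
rule 11 — Critical Damage: [the damaged item is not specified on the schedule? no] AND [the proximate cause is an insured peril? no] → not satisfied.
rule 12 — Critical Event: [the policyholder has not complied with the security conditions? yes] OR [the policyholder held an insurable interest at the date of loss? yes] OR [the loss arose from gradual deterioration? yes] → satisfied.
rule 5 — Tier I Incident: [the loss was caused by a third party? no] OR [the insured property was occupied at the time of loss? yes] OR [the loss occurred during the period of cover? no] → satisfied.
rule 3 — Class-G Damage: not a Critical Damage (rule 11)? yes; Critical Event (rule 12)? yes; Tier I Incident (rule 5)? yes — 3 of 3 hold (need ≥2) → satisfied.
rule 4 — Eligible Event: [the damaged item is not specified on the schedule? no] OR [the loss was caused by a third party? no] OR [the proximate cause is an insured peril? no] → not satisfied.
rule 7 — Class-T Peril: [the loss did not arise from gradual deterioration? no] AND [the damaged item is not specified on the schedule? no] → not satisfied.
rule 10 — Tier III Peril: [Eligible Event (rule 4)? no] OR [Class-T Peril (rule 7)? no] → not satisfied.
rule 2 — Tier III Event: Covered Incident (rule 13)? no; Class-G Damage (rule 3)? yes; Tier III Peril (rule 10)? no — 1 of 3 hold (need ≥2) → not satisfied.

No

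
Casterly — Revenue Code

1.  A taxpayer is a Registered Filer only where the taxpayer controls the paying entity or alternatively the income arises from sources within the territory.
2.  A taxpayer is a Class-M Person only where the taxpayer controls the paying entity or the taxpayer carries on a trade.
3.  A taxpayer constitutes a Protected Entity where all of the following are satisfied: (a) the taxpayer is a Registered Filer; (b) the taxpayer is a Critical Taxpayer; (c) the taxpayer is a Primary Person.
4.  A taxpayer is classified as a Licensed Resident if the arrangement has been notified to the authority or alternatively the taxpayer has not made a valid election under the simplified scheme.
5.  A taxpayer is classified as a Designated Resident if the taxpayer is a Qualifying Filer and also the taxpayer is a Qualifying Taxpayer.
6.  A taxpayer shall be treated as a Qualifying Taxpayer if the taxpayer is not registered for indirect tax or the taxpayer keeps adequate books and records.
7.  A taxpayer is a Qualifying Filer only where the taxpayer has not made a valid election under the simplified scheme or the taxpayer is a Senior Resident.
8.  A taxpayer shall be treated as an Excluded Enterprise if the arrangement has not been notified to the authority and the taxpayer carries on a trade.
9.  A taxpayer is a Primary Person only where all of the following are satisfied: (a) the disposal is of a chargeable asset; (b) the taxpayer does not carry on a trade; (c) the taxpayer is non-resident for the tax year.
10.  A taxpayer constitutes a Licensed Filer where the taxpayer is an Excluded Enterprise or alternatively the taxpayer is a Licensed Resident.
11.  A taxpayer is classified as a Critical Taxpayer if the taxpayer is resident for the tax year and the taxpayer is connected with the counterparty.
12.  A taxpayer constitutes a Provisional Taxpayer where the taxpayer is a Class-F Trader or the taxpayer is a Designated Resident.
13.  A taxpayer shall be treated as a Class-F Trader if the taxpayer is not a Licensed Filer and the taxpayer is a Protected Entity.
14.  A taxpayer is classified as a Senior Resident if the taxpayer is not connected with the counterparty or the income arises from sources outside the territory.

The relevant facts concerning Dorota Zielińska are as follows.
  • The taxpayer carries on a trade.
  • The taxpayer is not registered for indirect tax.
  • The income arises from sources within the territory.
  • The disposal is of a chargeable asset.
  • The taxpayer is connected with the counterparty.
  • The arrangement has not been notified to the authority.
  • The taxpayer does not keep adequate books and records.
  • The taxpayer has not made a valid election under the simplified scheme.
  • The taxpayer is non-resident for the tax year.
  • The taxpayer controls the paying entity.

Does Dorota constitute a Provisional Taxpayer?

paragraph 8 — Excluded Enterprise: [the arrangement has not been notified to the authority? yes] AND [the taxpayer carries on a trade? yes] → satisfied.
paragraph 4 — Licensed Resident: [the arrangement has been notified to the authority? no] OR [the taxpayer has not made a valid election under the simplified scheme? yes] → satisfied.
paragraph 10 — Licensed Filer: [Excluded Enterprise (paragraph 8)? yes] OR [Licensed Resident (paragraph 4)? yes] → satisfied.
paragraph 1 — Registered Filer: [the taxpayer controls the paying entity? yes] OR [the income arises from sources within the territory? yes] → satisfied.
paragraph 11 — Critical Taxpayer: [the taxpayer is resident for the tax year? no] AND [the taxpayer is connected with the counterparty? yes] → not satisfied.
paragraph 9 — Primary Person: [the disposal is of a chargeable asset? yes] AND [the taxpayer does not carry on a trade? no] AND [the taxpayer is non-resident for the tax year? yes] → not satisfied.
paragraph 3 — Protected Entity: [Registered Filer (paragraph 1)? yes] AND [Critical Taxpayer (paragraph 11)? no] AND [Primary Person (paragraph 9)? no] → not satisfied.
paragraph 13 — Class-F Trader: [not a Licensed Filer (paragraph 10)? no] AND [Protected Entity (paragraph 3)? no] → not satisfied.
paragraph 14 — Senior Resident: [the taxpayer is not connected with the counterparty? no] OR [the income arises from sources outside the territory? no] → not satisfied.
paragraph 7 — Qualifying Filer: [the taxpayer has not made a valid election under the simplified scheme? yes] OR [Senior Resident (paragraph 14)? no] → satisfied.
paragraph 6 — Qualifying Taxpayer: [the taxpayer is not registered for indirect tax? yes] OR [the taxpayer keeps adequate books and records? no] → satisfied.
paragraph 5 — Designated Resident: [Qualifying Filer (paragraph 7)? yes] AND [Qualifying Taxpayer (paragraph 6)? yes] → satisfied.
paragraph 12 — Provisional Taxpayer: [Class-F Trader (paragraph 13)? no] OR [Designated Resident (paragraph 5)? yes] → satisfied.

Yes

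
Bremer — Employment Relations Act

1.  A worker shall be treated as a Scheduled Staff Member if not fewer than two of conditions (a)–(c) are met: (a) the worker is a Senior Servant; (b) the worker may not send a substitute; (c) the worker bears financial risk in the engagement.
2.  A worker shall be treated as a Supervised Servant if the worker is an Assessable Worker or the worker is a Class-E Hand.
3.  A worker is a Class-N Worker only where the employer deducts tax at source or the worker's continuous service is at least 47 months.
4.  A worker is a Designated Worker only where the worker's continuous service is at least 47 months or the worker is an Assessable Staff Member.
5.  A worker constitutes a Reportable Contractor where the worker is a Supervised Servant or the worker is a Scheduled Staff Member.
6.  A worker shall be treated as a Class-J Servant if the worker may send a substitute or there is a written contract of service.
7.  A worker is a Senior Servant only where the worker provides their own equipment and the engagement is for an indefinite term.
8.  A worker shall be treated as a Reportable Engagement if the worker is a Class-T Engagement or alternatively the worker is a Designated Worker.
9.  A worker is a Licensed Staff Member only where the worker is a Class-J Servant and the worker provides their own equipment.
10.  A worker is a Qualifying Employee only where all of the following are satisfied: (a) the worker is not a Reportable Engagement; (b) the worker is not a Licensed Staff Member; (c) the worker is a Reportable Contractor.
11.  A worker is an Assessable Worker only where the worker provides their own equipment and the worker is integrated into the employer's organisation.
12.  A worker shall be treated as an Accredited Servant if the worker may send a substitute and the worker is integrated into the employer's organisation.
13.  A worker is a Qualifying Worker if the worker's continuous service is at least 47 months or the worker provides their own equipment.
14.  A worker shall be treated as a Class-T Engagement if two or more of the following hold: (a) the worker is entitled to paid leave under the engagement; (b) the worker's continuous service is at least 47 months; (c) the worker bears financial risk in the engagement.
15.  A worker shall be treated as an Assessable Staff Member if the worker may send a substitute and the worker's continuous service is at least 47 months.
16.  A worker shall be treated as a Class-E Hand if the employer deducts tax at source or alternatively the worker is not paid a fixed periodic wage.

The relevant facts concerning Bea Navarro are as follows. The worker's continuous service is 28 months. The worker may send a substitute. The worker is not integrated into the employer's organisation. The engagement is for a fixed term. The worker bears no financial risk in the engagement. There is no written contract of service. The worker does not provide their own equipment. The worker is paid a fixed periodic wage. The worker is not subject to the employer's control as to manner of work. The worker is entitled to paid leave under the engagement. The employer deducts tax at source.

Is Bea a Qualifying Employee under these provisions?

Under paragraph 14: the worker is entitled to paid leave under the engagement? yes; worker's continuous service: 28 months ≥ 47 months? no; the worker bears financial risk in the engagement? no — 1 of 3 hold (need ≥2) → not satisfied.
Under paragraph 15: the worker may send a substitute? yes; and worker's continuous service: 28 months ≥ 47 months? no. So the worker is not an Assessable Staff Member.
Under paragraph 4: worker's continuous service: 28 months ≥ 47 months? no; or Assessable Staff Member (paragraph 15)? no. So the worker is not a Designated Worker.
Under paragraph 8: Class-T Engagement (paragraph 14)? no; or Designated Worker (paragraph 4)? no. So the worker is not a Reportable Engagement.
Under paragraph 6: the worker may send a substitute? yes; or there is a written contract of service? no. So the worker is a Class-J Servant.
Under paragraph 9: Class-J Servant (paragraph 6)? yes; and the worker provides their own equipment? no. So the worker is not a Licensed Staff Member.
Under paragraph 11: the worker provides their own equipment? no; and the worker is integrated into the employer's organisation? no. So the worker is not an Assessable Worker.
Under paragraph 16: the employer deducts tax at source? yes; or the worker is not paid a fixed periodic wage? no. So the worker is a Class-E Hand.
Under paragraph 2: Assessable Worker (paragraph 11)? no; or Class-E Hand (paragraph 16)? yes. So the worker is a Supervised Servant.
Under paragraph 7: the worker provides their own equipment? no; and the engagement is for an indefinite term? no. So the worker is not a Senior Servant.
Under paragraph 1: Senior Servant (paragraph 7)? no; the worker may not send a substitute? no; the worker bears financial risk in the engagement? no — 0 of 3 hold (need ≥2) → not satisfied.
Under paragraph 5: Supervised Servant (paragraph 2)? yes; or Scheduled Staff Member (paragraph 1)? no. So the worker is a Reportable Contractor.
Under paragraph 10: not a Reportable Engagement (paragraph 8)? yes; and not a Licensed Staff Member (paragraph 9)? yes; and Reportable Contractor (paragraph 5)? yes. So the worker is a Qualifying Employee.

Yes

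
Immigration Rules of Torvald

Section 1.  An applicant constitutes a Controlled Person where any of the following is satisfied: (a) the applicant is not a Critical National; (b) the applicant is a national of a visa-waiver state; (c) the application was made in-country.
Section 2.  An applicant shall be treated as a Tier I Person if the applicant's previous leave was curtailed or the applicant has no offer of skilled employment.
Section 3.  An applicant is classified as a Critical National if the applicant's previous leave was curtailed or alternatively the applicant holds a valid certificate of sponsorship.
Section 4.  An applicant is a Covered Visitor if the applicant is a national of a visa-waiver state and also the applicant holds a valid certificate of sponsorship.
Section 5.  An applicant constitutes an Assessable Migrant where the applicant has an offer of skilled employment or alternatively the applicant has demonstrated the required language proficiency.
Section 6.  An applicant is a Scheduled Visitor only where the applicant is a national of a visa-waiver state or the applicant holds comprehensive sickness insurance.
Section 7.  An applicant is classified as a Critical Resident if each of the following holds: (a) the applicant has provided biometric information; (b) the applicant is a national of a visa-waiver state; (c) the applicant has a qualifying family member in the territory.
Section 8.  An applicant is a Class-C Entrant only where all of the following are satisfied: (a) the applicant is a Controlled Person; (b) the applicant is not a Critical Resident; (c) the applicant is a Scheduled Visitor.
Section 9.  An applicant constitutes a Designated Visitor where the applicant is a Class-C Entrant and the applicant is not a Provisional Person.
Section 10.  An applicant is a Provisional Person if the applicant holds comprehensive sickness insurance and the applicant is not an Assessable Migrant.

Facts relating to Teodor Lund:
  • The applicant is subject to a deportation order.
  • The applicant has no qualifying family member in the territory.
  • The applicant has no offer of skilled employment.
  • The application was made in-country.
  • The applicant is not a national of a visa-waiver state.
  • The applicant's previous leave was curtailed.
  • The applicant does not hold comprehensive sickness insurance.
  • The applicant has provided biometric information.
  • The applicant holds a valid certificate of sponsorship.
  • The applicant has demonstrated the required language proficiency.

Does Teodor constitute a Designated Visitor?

No

Under section 3: the applicant's previous leave was curtailed? yes; or the applicant holds a valid certificate of sponsorship? yes. So the applicant is a Critical National.
Under section 1: not a Critical National (section 3)? no; or the applicant is a national of a visa-waiver state? no; or the application was made in-country? yes. So the applicant is a Controlled Person.
Under section 7: the applicant has provided biometric information? yes; and the applicant is a national of a visa-waiver state? no; and the applicant has a qualifying family member in the territory? no. So the applicant is not a Critical Resident.
Under section 6: the applicant is a national of a visa-waiver state? no; or the applicant holds comprehensive sickness insurance? no. So the applicant is not a Scheduled Visitor.
Under section 8: Controlled Person (section 1)? yes; and not a Critical Resident (section 7)? yes; and Scheduled Visitor (section 6)? no. So the applicant is not a Class-C Entrant.
Under section 5: the applicant has an offer of skilled employment? no; or the applicant has demonstrated the required language proficiency? yes. So the applicant is an Assessable Migrant.
Under section 10: the applicant holds comprehensive sickness insurance? no; and not an Assessable Migrant (section 5)? no. So the applicant is not a Provisional Person.
Under section 9: Class-C Entrant (section 8)? no; and not a Provisional Person (section 10)? yes. So the applicant is not a Designated Visitor.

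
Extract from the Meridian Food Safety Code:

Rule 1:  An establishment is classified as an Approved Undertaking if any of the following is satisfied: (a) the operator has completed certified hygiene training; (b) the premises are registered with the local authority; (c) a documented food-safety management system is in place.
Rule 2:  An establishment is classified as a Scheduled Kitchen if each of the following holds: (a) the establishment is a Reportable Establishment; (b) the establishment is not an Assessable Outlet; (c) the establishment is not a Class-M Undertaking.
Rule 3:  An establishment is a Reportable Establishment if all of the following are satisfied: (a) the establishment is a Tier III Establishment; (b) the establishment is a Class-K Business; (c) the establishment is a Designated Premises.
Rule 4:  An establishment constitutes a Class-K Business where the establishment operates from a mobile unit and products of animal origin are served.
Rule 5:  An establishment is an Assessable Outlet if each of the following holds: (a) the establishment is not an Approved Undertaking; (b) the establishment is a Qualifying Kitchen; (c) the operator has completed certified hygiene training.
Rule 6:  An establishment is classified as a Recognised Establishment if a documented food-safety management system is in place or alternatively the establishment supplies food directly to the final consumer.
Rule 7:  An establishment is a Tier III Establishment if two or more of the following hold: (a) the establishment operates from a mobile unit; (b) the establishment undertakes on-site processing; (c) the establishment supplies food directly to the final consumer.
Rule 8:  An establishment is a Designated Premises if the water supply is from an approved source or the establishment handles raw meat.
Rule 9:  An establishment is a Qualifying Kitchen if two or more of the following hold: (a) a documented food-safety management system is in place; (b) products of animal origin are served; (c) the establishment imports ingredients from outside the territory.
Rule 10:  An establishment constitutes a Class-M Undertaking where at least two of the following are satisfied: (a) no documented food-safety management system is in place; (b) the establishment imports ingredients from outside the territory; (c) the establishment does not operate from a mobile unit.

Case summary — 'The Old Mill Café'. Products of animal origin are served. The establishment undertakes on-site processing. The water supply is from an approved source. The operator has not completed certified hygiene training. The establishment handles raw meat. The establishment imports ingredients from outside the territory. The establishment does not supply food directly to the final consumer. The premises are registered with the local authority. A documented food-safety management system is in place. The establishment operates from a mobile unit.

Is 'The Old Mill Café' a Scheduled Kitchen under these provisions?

Yes

rule 7 — Tier III Establishment: the establishment operates from a mobile unit? yes; the establishment undertakes on-site processing? yes; the establishment supplies food directly to the final consumer? no — 2 of 3 hold (need ≥2) → satisfied.
rule 4 — Class-K Business: [the establishment operates from a mobile unit? yes] AND [products of animal origin are served? yes] → satisfied.
rule 8 — Designated Premises: [the water supply is from an approved source? yes] OR [the establishment handles raw meat? yes] → satisfied.
rule 3 — Reportable Establishment: [Tier III Establishment (rule 7)? yes] AND [Class-K Business (rule 4)? yes] AND [Designated Premises (rule 8)? yes] → satisfied.
rule 1 — Approved Undertaking: [the operator has completed certified hygiene training? no] OR [the premises are registered with the local authority? yes] OR [a documented food-safety management system is in place? yes] → satisfied.
rule 9 — Qualifying Kitchen: a documented food-safety management system is in place? yes; products of animal origin are served? yes; the establishment imports ingredients from outside the territory? yes — 3 of 3 hold (need ≥2) → satisfied.
rule 5 — Assessable Outlet: [not an Approved Undertaking (rule 1)? no] AND [Qualifying Kitchen (rule 9)? yes] AND [the operator has completed certified hygiene training? no] → not satisfied.
rule 10 — Class-M Undertaking: no documented food-safety management system is in place? no; the establishment imports ingredients from outside the territory? yes; the establishment does not operate from a mobile unit? no — 1 of 3 hold (need ≥2) → not satisfied.
rule 2 — Scheduled Kitchen: [Reportable Establishment (rule 3)? yes] AND [not an Assessable Outlet (rule 5)? yes] AND [not a Class-M Undertaking (rule 10)? yes] → satisfied.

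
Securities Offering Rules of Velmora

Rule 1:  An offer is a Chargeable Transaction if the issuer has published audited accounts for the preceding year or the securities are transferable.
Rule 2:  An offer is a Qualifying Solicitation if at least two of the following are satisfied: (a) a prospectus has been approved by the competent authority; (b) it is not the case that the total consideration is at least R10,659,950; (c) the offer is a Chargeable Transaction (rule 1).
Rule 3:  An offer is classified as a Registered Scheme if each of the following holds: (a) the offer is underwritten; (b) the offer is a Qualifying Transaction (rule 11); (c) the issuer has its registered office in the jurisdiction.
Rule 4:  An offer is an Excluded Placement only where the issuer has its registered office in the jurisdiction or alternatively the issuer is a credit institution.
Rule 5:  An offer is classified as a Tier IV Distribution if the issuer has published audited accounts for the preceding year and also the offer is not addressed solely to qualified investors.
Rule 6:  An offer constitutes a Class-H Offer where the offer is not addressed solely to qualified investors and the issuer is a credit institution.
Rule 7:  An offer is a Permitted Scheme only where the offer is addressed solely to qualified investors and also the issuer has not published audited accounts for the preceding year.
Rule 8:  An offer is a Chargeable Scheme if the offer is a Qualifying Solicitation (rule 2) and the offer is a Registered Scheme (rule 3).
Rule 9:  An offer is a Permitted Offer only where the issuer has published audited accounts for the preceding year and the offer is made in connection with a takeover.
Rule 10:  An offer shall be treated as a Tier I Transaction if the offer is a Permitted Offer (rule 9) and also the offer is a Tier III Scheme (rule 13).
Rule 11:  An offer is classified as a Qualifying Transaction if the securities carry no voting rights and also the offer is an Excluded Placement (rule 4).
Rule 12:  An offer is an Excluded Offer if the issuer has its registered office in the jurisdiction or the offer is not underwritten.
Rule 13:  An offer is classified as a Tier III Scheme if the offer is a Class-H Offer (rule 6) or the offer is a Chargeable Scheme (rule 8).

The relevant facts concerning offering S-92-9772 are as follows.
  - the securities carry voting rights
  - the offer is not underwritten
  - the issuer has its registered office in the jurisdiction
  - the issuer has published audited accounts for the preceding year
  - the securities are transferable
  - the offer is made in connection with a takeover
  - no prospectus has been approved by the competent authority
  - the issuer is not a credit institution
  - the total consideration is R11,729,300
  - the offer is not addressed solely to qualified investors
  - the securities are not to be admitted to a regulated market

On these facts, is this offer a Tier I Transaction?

rule 9 — Permitted Offer: [the issuer has published audited accounts for the preceding year? yes] AND [the offer is made in connection with a takeover? yes] → satisfied.
rule 6 — Class-H Offer: [the offer is not addressed solely to qualified investors? yes] AND [the issuer is a credit institution? no] → not satisfied.
rule 1 — Chargeable Transaction: [the issuer has published audited accounts for the preceding year? yes] OR [the securities are transferable? yes] → satisfied.
rule 2 — Qualifying Solicitation: a prospectus has been approved by the competent authority? no; total consideration: R11,729,300 ≥ R10,659,950? yes, so negated condition no; Chargeable Transaction (rule 1)? yes — 1 of 3 hold (need ≥2) → not satisfied.
rule 4 — Excluded Placement: [the issuer has its registered office in the jurisdiction? yes] OR [the issuer is a credit institution? no] → satisfied.
rule 11 — Qualifying Transaction: [the securities carry no voting rights? no] AND [Excluded Placement (rule 4)? yes] → not satisfied.
rule 3 — Registered Scheme: [the offer is underwritten? no] AND [Qualifying Transaction (rule 11)? no] AND [the issuer has its registered office in the jurisdiction? yes] → not satisfied.
rule 8 — Chargeable Scheme: [Qualifying Solicitation (rule 2)? no] AND [Registered Scheme (rule 3)? no] → not satisfied.
rule 13 — Tier III Scheme: [Class-H Offer (rule 6)? no] OR [Chargeable Scheme (rule 8)? no] → not satisfied.
rule 10 — Tier I Transaction: [Permitted Offer (rule 9)? yes] AND [Tier III Scheme (rule 13)? no] → not satisfied.

No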